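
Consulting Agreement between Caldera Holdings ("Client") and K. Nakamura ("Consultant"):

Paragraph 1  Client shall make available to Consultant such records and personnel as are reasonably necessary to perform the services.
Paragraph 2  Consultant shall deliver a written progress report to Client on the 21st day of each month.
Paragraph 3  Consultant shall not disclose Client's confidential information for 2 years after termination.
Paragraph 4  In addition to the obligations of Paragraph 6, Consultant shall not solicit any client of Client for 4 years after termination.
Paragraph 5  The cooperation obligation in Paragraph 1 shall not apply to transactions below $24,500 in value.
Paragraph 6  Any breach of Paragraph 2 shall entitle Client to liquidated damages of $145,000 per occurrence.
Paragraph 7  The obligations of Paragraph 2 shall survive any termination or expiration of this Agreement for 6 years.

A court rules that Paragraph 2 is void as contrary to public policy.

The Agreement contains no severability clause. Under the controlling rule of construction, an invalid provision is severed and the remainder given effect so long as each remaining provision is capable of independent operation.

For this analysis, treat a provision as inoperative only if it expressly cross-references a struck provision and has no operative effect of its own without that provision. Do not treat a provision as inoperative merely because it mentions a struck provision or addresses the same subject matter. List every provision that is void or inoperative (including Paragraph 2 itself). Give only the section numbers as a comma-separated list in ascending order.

Paragraph 2 is struck. The whole of Paragraph 6 is the liquidated-damages amount, defined by reference to Paragraph 2, so Paragraph 6 cannot stand once Paragraph 2 is removed. The only function of Paragraph 7 is the survival period for Paragraph 2, so it cannot stand once Paragraph 2 is removed. Paragraph 4 mentions Paragraph 6 but its own obligation stands independently of Paragraph 6, so Paragraph 4 is not affected. With no severability clause, the stated default rule severs what cannot stand and enforces each remaining provision that can operate on its own. Paragraph 1, Paragraph 3, Paragraph 4, and Paragraph 5 remain in effect.

2, 6, 7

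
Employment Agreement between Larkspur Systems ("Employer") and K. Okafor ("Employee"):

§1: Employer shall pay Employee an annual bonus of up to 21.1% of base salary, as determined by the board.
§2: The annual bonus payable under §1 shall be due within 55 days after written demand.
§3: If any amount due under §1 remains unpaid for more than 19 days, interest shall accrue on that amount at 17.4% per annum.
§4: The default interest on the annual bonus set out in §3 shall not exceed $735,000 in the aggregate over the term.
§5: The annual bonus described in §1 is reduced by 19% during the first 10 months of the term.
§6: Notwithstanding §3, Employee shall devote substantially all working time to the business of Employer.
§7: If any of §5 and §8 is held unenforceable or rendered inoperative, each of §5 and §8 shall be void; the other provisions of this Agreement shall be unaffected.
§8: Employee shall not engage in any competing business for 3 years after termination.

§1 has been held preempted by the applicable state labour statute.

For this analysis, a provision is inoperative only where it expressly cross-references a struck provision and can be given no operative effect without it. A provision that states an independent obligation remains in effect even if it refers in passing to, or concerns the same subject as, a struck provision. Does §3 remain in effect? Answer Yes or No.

No

§1 is struck. The whole of §2 is the payment deadline for the annual bonus, defined by reference to §1, so §2 cannot stand once §1 is removed. §3 does nothing except set the default interest on the annual bonus by reference to §1; with §1 gone it has no independent effect and is inoperative. §5 does nothing except set the introductory reduction to the annual bonus by reference to §1; with §1 gone it has no independent effect and is inoperative. §4 has no operative effect of its own apart from §3 and is therefore inoperative. Although §6 refers to §3, its operative terms do not depend on §3, so it remains in effect. §7 declares §5 and §8 mutually dependent; since one of them has fallen, all of them are of no effect. That brings down §8 as well. The remainder continues in force under §7. The provisions still in force are §6 and §7. §3 is among the inoperative provisions, so the answer is no.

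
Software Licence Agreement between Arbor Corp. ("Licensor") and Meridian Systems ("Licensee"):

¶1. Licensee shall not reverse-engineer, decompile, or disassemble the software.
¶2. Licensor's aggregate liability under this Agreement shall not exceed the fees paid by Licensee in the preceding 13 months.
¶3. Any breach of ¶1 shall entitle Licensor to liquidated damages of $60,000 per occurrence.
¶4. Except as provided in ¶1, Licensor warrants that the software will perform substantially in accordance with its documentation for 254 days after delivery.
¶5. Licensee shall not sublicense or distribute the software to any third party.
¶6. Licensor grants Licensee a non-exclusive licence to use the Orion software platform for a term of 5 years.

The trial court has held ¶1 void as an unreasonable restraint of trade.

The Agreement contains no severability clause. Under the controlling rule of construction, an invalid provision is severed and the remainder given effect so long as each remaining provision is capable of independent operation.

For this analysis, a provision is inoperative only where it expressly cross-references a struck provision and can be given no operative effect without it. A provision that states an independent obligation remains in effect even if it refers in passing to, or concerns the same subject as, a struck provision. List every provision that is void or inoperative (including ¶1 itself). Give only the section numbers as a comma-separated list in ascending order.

1, 3

¶1 is struck. ¶3 has no operative effect of its own apart from ¶1 and is therefore inoperative. ¶4 mentions ¶1 but its own obligation stands independently of ¶1, so ¶4 is not affected. With no severability clause, the stated default rule severs what cannot stand and enforces each remaining provision that can operate on its own. The provisions still in force are ¶2, ¶4, ¶5, and ¶6.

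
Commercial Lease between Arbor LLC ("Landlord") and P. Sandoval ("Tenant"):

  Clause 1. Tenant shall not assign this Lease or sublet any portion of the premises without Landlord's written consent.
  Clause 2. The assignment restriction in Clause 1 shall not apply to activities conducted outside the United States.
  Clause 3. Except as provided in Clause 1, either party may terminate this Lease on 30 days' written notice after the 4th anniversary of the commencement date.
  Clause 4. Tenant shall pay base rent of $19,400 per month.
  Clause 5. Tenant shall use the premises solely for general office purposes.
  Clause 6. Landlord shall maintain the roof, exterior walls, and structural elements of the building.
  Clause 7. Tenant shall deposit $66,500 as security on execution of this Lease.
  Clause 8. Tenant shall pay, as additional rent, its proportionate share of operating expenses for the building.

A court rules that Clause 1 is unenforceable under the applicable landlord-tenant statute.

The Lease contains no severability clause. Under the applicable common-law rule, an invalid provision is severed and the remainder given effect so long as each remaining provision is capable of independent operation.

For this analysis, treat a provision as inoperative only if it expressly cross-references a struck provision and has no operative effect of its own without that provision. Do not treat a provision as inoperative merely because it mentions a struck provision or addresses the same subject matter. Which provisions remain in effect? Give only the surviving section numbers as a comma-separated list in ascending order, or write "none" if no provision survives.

3, 4, 5, 6, 7, 8

Clause 1 is struck. Clause 2 has no operative effect of its own apart from Clause 1 and is therefore inoperative. Clause 3 mentions Clause 1 but its own obligation stands independently of Clause 1, so Clause 3 is not affected. With no severability clause, the stated default rule severs what cannot stand and enforces each remaining provision that can operate on its own. The provisions still in force are Clause 3, Clause 4, Clause 5, Clause 6, Clause 7, and Clause 8.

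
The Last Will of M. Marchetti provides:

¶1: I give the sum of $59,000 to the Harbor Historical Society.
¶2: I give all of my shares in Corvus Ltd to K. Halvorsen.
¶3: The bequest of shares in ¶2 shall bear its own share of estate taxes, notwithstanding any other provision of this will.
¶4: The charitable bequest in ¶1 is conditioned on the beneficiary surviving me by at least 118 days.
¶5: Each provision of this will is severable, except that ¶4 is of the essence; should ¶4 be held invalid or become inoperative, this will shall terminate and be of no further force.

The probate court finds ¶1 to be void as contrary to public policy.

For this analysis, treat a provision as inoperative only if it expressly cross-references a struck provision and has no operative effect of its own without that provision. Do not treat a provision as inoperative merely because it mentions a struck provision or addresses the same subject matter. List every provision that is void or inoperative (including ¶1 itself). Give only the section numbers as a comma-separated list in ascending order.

1, 2, 3, 4, 5

¶1 is struck. ¶4 operates only by reference to ¶1, so it falls with ¶1. ¶5 makes ¶4 an essential term, and ¶4 has been rendered inoperative by the cascade; under ¶5, the entire will is therefore void. No provision of the will survives.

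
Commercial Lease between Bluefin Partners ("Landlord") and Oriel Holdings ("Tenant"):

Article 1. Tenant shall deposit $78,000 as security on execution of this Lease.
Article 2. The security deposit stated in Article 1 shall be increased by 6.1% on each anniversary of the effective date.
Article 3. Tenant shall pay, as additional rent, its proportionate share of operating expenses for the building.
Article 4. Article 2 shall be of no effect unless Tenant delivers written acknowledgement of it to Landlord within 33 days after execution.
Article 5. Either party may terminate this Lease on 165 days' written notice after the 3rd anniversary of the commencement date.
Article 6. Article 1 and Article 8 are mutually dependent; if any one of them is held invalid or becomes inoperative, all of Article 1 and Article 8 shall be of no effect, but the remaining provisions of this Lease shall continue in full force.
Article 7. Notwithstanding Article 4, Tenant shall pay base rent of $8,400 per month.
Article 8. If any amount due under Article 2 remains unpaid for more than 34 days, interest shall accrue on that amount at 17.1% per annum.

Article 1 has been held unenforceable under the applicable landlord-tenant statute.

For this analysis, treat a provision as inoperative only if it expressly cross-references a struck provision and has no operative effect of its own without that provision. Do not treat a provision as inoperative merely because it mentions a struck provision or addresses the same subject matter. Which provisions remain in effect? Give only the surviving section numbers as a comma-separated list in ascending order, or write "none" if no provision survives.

Article 1 is struck. The whole of Article 2 is the escalation of the security deposit, defined by reference to Article 1, so Article 2 cannot stand once Article 1 is removed. The only function of Article 4 is the acknowledgement condition for Article 2, so it cannot stand once Article 2 is removed. Article 8 does nothing except set the default interest on the escalation of the security deposit by reference to Article 2; with Article 2 gone it has no independent effect and is inoperative. Although Article 7 refers to Article 4, its operative terms do not depend on Article 4, so it remains in effect. Article 6 declares Article 1 and Article 8 mutually dependent; since one of them has fallen, all of them are of no effect. The remainder continues in force under Article 6. That leaves Article 3, Article 5, Article 6, and Article 7 in effect.

3, 5, 6, 7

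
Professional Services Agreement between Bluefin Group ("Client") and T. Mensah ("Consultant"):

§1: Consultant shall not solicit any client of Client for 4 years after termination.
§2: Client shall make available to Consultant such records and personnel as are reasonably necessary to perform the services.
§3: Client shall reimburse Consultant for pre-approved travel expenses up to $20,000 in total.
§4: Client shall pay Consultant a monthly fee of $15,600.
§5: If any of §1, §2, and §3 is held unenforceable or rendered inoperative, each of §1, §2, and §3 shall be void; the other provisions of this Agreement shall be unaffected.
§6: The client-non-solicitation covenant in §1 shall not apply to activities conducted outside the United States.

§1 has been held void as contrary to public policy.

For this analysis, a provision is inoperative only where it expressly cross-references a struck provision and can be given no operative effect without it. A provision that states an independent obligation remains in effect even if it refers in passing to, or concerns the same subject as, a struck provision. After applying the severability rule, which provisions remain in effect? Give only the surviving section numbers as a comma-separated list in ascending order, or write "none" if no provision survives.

4, 5

§1 is struck. §6 does nothing except set the carve-out from the client-non-solicitation covenant by reference to §1; with §1 gone it has no independent effect and is inoperative. §5 declares §1, §2, and §3 mutually dependent; since one of them has fallen, all of them are of no effect. That brings down §2 and §3 as well. The remainder continues in force under §5. §4 and §5 remain in effect.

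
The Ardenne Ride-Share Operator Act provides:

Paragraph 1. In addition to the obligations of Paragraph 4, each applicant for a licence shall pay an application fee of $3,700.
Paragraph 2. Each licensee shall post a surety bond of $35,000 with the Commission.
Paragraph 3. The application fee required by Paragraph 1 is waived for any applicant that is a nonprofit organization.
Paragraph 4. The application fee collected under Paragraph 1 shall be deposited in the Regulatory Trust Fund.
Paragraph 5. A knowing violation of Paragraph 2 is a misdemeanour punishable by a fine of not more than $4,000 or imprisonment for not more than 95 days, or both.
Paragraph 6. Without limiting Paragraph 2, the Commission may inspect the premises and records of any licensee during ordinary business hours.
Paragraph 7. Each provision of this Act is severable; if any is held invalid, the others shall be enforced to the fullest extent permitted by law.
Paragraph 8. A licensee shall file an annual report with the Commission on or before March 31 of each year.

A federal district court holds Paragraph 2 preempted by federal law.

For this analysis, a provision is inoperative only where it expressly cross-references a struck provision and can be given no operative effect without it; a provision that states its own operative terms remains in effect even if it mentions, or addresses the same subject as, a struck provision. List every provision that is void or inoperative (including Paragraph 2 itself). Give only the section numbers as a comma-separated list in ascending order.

2, 5

Paragraph 2 is struck. Paragraph 5 merely fixes the criminal penalty for violating Paragraph 2; with Paragraph 2 gone it has nothing to operate on and falls away. Paragraph 6 mentions Paragraph 2 but its own obligation stands independently of Paragraph 2, so Paragraph 6 is not affected. Under the severability clause in Paragraph 7, the remaining provisions continue in force. That leaves Paragraph 1, Paragraph 3, Paragraph 4, Paragraph 6, Paragraph 7, and Paragraph 8 in effect.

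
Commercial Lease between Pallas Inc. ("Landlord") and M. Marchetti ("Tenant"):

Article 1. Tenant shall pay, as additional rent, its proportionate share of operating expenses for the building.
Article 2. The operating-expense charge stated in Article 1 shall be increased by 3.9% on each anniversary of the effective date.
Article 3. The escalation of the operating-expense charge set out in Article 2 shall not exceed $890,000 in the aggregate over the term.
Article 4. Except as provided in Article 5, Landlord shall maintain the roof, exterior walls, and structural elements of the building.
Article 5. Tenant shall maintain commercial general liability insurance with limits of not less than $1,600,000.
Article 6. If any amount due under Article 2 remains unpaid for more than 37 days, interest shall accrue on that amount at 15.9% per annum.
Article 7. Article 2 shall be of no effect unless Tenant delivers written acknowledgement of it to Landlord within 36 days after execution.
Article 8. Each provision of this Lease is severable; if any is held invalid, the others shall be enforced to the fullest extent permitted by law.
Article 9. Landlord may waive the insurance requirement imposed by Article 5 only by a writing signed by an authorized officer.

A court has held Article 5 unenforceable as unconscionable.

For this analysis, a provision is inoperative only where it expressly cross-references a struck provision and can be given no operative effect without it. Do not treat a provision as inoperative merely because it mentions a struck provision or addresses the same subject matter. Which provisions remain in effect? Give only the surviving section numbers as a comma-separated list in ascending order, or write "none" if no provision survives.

1, 2, 3, 4, 6, 7, 8

Article 5 is struck. Article 9 operates only by reference to Article 5, so it falls with Article 5. Article 4 mentions Article 5 but its own obligation stands independently of Article 5, so Article 4 is not affected. Article 8 is a severability clause and preserves every provision that can still be given independent effect. That leaves Article 1, Article 2, Article 3, Article 4, Article 6, Article 7, and Article 8 in effect.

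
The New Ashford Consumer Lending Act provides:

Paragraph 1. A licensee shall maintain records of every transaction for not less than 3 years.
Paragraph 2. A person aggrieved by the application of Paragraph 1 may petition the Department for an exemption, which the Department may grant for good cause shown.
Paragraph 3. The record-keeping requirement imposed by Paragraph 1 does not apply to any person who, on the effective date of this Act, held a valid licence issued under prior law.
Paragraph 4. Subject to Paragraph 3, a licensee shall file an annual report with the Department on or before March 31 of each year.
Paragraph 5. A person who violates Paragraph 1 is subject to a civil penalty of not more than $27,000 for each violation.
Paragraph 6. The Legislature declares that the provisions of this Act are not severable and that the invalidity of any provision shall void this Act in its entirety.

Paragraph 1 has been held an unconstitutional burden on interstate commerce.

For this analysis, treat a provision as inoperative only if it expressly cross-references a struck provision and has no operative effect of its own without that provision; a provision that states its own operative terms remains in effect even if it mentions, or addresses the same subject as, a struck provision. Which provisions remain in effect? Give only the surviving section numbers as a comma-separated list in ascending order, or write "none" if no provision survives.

none

Paragraph 1 is struck. The only function of Paragraph 2 is the exemption procedure for Paragraph 1, so it cannot stand once Paragraph 1 is removed. Paragraph 3 merely fixes the grandfather exemption from Paragraph 1; with Paragraph 1 gone it has nothing to operate on and falls away. Paragraph 5 merely fixes the civil penalty for violating Paragraph 1; with Paragraph 1 gone it has nothing to operate on and falls away. Paragraph 6 provides that the Act is not severable, so the invalidity of any one provision voids the entire Act. No provision of the Act survives.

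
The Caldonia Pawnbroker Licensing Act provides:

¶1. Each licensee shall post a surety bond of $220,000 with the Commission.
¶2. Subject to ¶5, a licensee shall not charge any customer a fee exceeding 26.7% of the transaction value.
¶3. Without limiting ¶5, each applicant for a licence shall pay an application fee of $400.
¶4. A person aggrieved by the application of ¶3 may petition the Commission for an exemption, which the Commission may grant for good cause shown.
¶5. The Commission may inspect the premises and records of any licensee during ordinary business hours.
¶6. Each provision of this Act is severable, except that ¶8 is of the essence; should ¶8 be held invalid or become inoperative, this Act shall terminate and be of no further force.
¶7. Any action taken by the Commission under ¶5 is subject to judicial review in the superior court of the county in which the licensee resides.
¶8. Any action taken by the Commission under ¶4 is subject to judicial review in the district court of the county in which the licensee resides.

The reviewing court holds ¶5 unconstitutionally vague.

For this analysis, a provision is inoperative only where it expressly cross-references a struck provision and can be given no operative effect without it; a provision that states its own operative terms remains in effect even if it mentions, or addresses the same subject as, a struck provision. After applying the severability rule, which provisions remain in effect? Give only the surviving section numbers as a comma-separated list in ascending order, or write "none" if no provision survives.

¶5 is struck. The only function of ¶7 is the judicial-review right for ¶5, so it cannot stand once ¶5 is removed. Although ¶2 refers to ¶5, its operative terms do not depend on ¶5, so it remains in effect. Although ¶3 refers to ¶5, its operative terms do not depend on ¶5, so it remains in effect. ¶6 makes ¶8 an essential term, but ¶8 is unaffected, so the severability proviso in ¶6 preserves the remaining provisions. ¶1, ¶2, ¶3, ¶4, ¶6, and ¶8 remain in effect.

1, 2, 3, 4, 6, 8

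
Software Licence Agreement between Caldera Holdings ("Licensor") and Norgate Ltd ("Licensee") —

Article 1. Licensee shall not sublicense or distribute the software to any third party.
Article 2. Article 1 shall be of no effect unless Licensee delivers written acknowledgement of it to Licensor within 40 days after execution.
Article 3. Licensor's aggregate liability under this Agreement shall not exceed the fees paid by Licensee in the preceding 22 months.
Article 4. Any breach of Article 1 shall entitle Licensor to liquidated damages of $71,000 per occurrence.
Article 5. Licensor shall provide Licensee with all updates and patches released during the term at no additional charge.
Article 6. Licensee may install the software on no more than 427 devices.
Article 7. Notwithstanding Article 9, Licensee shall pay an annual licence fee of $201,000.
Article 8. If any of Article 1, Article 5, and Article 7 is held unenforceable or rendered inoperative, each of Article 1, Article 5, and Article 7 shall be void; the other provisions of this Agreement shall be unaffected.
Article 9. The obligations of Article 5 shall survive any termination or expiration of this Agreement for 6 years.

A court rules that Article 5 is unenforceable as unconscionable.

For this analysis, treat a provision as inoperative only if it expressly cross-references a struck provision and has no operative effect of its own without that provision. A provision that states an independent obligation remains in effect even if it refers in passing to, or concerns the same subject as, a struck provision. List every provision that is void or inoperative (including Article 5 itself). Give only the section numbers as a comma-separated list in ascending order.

1, 2, 4, 5, 7, 9

Article 5 is struck. Article 9 operates only by reference to Article 5, so it falls with Article 5. Article 8 declares Article 1, Article 5, and Article 7 mutually dependent; since one of them has fallen, all of them are of no effect. That brings down Article 1 and Article 7 as well. Article 2 and Article 4 in turn depend solely on a provision now struck and likewise fall. The remainder continues in force under Article 8. Article 3, Article 6, and Article 8 remain in effect.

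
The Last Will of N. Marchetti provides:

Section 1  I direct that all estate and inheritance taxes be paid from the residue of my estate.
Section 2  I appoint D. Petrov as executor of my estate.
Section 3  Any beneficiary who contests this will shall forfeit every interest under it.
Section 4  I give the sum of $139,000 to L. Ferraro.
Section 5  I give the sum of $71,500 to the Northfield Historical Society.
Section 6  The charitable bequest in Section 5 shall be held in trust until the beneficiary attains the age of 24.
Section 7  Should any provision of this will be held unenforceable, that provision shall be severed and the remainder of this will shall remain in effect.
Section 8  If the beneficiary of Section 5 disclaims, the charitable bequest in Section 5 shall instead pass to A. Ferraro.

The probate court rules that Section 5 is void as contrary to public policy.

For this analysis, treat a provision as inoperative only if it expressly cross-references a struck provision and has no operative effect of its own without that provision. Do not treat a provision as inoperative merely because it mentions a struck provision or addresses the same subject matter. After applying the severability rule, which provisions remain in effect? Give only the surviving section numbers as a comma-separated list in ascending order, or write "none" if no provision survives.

1, 2, 3, 4, 7

Section 5 is struck. Section 6 operates only by reference to Section 5, so it falls with Section 5. Section 8 has no operative effect of its own apart from Section 5 and is therefore inoperative. Under the severability clause in Section 7, the remaining provisions continue in force. That leaves Section 1, Section 2, Section 3, Section 4, and Section 7 in effect.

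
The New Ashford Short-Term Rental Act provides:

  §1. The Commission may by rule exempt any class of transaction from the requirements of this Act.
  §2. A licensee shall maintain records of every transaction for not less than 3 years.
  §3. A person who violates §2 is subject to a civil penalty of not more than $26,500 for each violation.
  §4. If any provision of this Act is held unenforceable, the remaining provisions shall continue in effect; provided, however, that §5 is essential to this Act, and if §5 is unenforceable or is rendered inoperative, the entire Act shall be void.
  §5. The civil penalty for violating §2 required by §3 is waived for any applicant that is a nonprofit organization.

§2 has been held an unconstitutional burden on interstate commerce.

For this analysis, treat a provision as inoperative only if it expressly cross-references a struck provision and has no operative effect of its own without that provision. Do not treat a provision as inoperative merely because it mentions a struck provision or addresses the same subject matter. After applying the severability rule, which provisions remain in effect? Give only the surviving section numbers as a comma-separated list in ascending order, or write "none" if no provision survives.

none

§2 is struck. §3 merely fixes the civil penalty for violating §2; with §2 gone it has nothing to operate on and falls away. The whole of §5 is the nonprofit waiver of the civil penalty for violating §2, defined by reference to §3, so §5 cannot stand once §3 is removed. §4 makes §5 an essential term, and §5 has been rendered inoperative by the cascade; under §4, the entire Act is therefore void. No provision of the Act survives.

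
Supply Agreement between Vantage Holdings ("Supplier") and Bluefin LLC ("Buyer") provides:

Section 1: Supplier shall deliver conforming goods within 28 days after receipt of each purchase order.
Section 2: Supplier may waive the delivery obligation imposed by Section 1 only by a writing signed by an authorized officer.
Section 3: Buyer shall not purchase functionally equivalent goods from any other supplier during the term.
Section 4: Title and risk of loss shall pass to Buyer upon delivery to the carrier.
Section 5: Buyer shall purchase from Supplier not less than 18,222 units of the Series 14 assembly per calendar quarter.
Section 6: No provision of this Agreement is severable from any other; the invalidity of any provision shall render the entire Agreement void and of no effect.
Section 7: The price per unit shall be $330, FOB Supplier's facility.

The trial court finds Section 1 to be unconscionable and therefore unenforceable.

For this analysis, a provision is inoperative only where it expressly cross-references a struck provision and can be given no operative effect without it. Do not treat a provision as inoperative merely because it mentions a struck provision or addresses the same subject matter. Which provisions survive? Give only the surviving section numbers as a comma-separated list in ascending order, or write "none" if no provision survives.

Section 1 is struck. Section 2 has no operative effect of its own apart from Section 1 and is therefore inoperative. Section 6 provides that the Agreement is not severable, so the invalidity of any one provision voids the entire Agreement. No provision of the Agreement survives.

none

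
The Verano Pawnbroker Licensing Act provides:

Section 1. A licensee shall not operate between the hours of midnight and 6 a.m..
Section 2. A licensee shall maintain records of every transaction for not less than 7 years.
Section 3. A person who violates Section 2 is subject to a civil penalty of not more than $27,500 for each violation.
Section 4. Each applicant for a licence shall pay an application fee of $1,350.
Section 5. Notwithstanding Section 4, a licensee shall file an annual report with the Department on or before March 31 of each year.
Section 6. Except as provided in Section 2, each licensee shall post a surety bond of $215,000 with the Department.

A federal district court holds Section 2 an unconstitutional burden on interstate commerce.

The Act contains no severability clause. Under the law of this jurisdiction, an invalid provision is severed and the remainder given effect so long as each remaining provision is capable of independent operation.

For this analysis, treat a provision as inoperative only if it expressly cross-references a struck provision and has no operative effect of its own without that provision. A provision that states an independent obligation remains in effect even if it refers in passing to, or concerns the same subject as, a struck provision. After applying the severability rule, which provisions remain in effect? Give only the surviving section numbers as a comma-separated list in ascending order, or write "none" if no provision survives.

Section 2 is struck. Section 3 merely fixes the civil penalty for violating Section 2; with Section 2 gone it has nothing to operate on and falls away. Section 6 mentions Section 2 but its own obligation stands independently of Section 2, so Section 6 is not affected. Under the stated default rule, only provisions that cannot operate independently fall away; the rest are enforced. That leaves Section 1, Section 4, Section 5, and Section 6 in effect.

1, 4, 5, 6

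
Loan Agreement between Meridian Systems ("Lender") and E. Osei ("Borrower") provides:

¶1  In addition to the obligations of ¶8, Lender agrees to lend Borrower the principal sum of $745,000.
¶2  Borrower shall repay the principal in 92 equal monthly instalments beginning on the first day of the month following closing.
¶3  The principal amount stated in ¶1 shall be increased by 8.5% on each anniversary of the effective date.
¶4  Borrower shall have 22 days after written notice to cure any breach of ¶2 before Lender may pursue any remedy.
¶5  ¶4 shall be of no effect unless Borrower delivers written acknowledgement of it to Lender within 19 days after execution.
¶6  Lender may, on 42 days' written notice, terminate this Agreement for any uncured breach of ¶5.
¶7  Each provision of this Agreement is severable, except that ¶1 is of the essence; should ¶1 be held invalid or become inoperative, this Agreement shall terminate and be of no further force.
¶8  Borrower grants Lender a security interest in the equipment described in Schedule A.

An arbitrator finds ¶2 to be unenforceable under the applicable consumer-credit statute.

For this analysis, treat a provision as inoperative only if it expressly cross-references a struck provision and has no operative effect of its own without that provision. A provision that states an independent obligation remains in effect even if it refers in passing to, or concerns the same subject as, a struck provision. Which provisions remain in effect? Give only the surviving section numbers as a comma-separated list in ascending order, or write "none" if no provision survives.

1, 3, 7, 8

¶2 is struck. ¶4 has no operative effect of its own apart from ¶2 and is therefore inoperative. ¶5 operates only by reference to ¶4, so it falls with ¶4. ¶6 operates only by reference to ¶5, so it falls with ¶5. ¶7 makes ¶1 an essential term, but ¶1 is unaffected, so the severability proviso in ¶7 preserves the remaining provisions. ¶1, ¶3, ¶7, and ¶8 remain in effect.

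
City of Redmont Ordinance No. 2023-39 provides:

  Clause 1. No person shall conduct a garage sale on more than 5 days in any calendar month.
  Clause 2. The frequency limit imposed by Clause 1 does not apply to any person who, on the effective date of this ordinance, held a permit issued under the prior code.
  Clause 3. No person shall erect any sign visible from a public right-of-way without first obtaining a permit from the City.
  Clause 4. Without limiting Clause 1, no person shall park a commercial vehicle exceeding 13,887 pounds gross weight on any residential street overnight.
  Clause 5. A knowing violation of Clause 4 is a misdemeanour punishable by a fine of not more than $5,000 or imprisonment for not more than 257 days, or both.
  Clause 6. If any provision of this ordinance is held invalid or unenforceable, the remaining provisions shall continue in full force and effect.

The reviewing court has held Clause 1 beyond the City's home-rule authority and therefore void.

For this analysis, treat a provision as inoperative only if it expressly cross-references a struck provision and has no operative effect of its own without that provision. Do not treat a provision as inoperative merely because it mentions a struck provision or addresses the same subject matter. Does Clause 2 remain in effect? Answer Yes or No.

Clause 1 is struck. Clause 2 merely fixes the grandfather exemption from Clause 1; with Clause 1 gone it has nothing to operate on and falls away. Clause 4 mentions Clause 1 but its own obligation stands independently of Clause 1, so Clause 4 is not affected. Clause 6 is a severability clause and preserves every provision that can still be given independent effect. That leaves Clause 3, Clause 4, Clause 5, and Clause 6 in effect. Clause 2 is among the inoperative provisions, so the answer is no.

No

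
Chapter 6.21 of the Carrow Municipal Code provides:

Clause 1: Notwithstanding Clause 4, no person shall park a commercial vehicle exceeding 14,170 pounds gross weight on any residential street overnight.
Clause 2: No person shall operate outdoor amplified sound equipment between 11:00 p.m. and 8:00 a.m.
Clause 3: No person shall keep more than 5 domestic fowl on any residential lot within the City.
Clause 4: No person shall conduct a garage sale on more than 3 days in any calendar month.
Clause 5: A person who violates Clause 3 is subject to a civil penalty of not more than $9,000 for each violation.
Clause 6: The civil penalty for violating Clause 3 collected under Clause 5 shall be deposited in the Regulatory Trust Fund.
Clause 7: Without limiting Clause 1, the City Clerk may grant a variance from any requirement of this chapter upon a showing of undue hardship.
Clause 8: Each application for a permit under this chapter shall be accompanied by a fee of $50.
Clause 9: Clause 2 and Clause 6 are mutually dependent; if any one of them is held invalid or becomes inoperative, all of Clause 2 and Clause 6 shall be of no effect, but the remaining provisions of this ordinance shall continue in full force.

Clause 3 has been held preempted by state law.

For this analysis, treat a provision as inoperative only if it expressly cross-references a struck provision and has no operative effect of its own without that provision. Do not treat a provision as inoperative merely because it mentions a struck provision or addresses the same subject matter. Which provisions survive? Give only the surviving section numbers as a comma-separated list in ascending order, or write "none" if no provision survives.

1, 4, 7, 8, 9

Clause 3 is struck. Clause 5 operates only by reference to Clause 3, so it falls with Clause 3. The whole of Clause 6 is the disposition of the civil penalty for violating Clause 3, defined by reference to Clause 5, so Clause 6 cannot stand once Clause 5 is removed. Clause 9 declares Clause 2 and Clause 6 mutually dependent; since one of them has fallen, all of them are of no effect. That brings down Clause 2 as well. The remainder continues in force under Clause 9. The provisions still in force are Clause 1, Clause 4, Clause 7, Clause 8, and Clause 9.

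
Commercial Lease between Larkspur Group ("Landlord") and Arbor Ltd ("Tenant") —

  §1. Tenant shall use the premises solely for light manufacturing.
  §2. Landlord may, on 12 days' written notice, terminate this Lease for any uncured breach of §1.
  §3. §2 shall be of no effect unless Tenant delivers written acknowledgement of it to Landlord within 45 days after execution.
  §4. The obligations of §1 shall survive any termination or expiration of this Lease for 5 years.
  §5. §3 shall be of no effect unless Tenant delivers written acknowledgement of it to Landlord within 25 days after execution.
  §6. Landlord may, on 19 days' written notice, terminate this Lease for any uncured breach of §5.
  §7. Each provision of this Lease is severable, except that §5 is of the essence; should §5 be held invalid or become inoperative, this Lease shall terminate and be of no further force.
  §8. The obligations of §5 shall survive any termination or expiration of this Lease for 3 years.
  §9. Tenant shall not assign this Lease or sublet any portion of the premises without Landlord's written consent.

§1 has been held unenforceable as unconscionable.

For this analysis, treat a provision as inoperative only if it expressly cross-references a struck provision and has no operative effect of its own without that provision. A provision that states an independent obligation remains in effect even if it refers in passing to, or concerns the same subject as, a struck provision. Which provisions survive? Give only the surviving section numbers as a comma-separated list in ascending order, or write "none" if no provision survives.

§1 is struck. The only function of §2 is the termination right for breach of §1, so it cannot stand once §1 is removed. The only function of §4 is the survival period for §1, so it cannot stand once §1 is removed. The only function of §3 is the acknowledgement condition for §2, so it cannot stand once §2 is removed. The only function of §5 is the acknowledgement condition for §3, so it cannot stand once §3 is removed. §6 merely fixes the termination right for breach of §5; with §5 gone it has nothing to operate on and falls away. §8 operates only by reference to §5, so it falls with §5. §7 makes §5 an essential term, and §5 has been rendered inoperative by the cascade; under §7, the entire Lease is therefore void. No provision of the Lease survives.

none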